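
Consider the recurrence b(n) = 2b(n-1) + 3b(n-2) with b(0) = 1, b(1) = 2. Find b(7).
Computing the sequence terms:
1, 2, 7, 20, 61, 182, 547, 1640

1640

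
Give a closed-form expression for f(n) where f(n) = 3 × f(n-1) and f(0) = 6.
Recurrence: f(n) = 3 × f(n-1), initial: f(0) = 6.
Each term is 3 times the previous, so this is geometric with ratio 3. After n steps: f(n) = f(0)·3ⁿ = 6·3ⁿ.

f(n) = 6·3ⁿ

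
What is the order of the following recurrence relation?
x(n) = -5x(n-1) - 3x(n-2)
The order is the largest lag k for which x(n-k) appears. Here the deepest term is x(n-2), so the order is 2.

Order 2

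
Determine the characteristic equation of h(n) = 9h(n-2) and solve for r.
Substitute h(n) = rⁿ and divide through by rⁿ⁻²: r² - 9 = 0
Factor: (r + 3)(r - 3) = 0, so r = -3, 3.
General solution: h(n) = A·(-3)ⁿ + B·3ⁿ

Characteristic: r² - 9 = 0, Roots: r = -3, 3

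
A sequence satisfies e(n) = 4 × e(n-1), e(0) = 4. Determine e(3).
Computing step by step:
e(0) = 4
e(1) = 4 × 4 = 16
e(2) = 4 × 16 = 64
e(3) = 4 × 64 = 256

256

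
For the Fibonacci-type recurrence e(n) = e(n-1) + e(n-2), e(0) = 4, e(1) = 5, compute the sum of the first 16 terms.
Computing the sequence terms: 4, 5, 9, 14, 23, 37, 60, 97, 157, 254, 411, 665, 1076, 1741, 2817, 4558
Adding these values together:

11928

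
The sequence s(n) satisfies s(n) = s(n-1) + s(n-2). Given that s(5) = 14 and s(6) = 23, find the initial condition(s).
Work backwards using s(k) = s(k+2) - s(k+1):
s(4) = s(6) - s(5) = 23 - 14 = 9
s(3) = s(5) - s(4) = 14 - 9 = 5
s(2) = s(4) - s(3) = 9 - 5 = 4
s(1) = s(3) - s(2) = 5 - 4 = 1
s(0) = s(2) - s(1) = 4 - 1 = 3

s(0) = 3, s(1) = 1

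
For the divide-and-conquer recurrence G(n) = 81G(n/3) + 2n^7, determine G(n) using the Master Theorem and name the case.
Master Theorem template: G(n) = a·G(n/b) + f(n).
Here: a=81, b=3, f(n)=2n^7
Compute log_b(a) = log_3(81) = 4.
f(n) = 2n^7 = Ω(n^(4+ε)) with ε = 3, and the regularity condition holds (a·f(n/b) = (a/b^7)·f(n) with a/b^7 = 3^-3 < 1). Case 3: G(n) = Θ(f(n)) = Θ(n^7).

Case 3: G(n) = Θ(n^7)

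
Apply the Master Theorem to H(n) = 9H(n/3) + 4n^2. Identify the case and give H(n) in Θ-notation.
Master Theorem template: H(n) = a·H(n/b) + f(n).
Here: a=9, b=3, f(n)=4n^2
Compute log_b(a) = log_3(9) = 2.
f(n) = 4n^2 = Θ(n^2). Case 2: H(n) = Θ(n^2 log n).

Case 2: H(n) = Θ(n^2 log n)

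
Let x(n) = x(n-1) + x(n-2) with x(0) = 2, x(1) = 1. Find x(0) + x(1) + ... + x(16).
Computing the sequence terms: 2, 1, 3, 4, 7, 11, 18, 29, 47, 76, 123, 199, 322, 521, 843, 1364, 2207
Adding these values together:

5777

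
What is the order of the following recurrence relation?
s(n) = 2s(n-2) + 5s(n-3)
The order is the largest lag k for which s(n-k) appears. Here the deepest term is s(n-3), so the order is 3.

Order 3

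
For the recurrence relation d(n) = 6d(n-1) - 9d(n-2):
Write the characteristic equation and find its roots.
Substitute d(n) = rⁿ and divide through by rⁿ⁻²: r² - 6r + 9 = 0
Factor: (r - 3)² = 0, so r = 3 (double root).
General solution: d(n) = (A + Bn)·3ⁿ

Characteristic: r² - 6r + 9 = 0, Roots: r = 3 (double root)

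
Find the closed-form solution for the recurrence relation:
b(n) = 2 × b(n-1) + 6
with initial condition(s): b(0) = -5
Recurrence: b(n) = 2 × b(n-1) + 6, initial: b(0) = -5.
Try b(n) = A·2ⁿ + C. Substituting: A·2ⁿ + C = 2(A·2ⁿ⁻¹ + C) + 6 = A·2ⁿ + 2C + 6, so C = 2C + 6, giving C = -6. Then b(0) = A - 6 = -5 gives A = 1.

b(n) = 2ⁿ - 6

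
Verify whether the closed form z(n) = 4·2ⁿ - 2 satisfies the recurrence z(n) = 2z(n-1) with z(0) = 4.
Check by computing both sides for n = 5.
From the recurrence with z(0) = 4:
  z(0) = 4, z(1) = 8, z(2) = 16, z(3) = 32, z(4) = 64, z(5) = 128
  so the recurrence gives z(5) = 128.
From the proposed closed form z(n) = 4·2ⁿ - 2:
  z(5) = 126.
The recurrence gives 128 but the closed form gives 126, so the closed form does not satisfy the recurrence.

No, the closed form is incorrect.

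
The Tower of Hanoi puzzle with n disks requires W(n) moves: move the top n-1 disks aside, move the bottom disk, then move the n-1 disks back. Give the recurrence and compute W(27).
Moving n disks = move the top n-1 disks aside (W(n-1) moves) + move the largest disk (1 move) + move the n-1 disks back on top (W(n-1) moves), so W(n) = 2W(n-1) + 1, with W(1) = 1 (a single disk takes one move).
First terms: 1, 3, 7, 15, 31, 63, … — each is one less than a power of 2. Indeed W(n) + 1 = 2(W(n-1) + 1) with W(1) + 1 = 2, so W(n) + 1 = 2ⁿ and W(n) = 2ⁿ - 1.
Hence W(27) = 2^27 - 1 = 134217728 - 1 = 134217727.

W(n) = 2W(n-1) + 1, W(1) = 1; W(27) = 134217727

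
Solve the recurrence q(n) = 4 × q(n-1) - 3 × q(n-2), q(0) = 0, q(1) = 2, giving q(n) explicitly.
Recurrence: q(n) = 4 × q(n-1) - 3 × q(n-2), initial: q(0) = 0, q(1) = 2.
Characteristic equation: r² - 4r + 3 = 0, which factors as (r - 3)(r - 1) = 0, so r = 3, 1. General solution q(n) = A·3ⁿ + B·1ⁿ. From q(0) = 0: A + B = 0. From q(1) = 2: 3A + 1B = 2. Solving gives A = 1, B = -1.

q(n) = 3ⁿ - 1ⁿ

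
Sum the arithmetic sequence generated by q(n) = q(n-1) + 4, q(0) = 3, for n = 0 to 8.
Computing the sequence terms: 3, 7, 11, 15, 19, 23, 27, 31, 35
Adding these values together:

171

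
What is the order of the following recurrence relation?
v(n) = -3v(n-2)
The order is the largest lag k for which v(n-k) appears. Here the deepest term is v(n-2), so the order is 2.

Order 2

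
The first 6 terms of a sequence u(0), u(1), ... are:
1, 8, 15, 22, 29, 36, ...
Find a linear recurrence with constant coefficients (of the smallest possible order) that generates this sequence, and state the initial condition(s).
Look for the lowest-order linear relation among consecutive terms.
Observation: consecutive differences are constant (= 7).
Check at n=2: 1·8 + 7 = 15. ✓

u(n) = u(n-1) + 7, u(0) = 1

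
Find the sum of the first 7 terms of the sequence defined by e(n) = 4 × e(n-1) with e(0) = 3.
Computing the sequence terms: 3, 12, 48, 192, 768, 3072, 12288
Adding these values together:

16383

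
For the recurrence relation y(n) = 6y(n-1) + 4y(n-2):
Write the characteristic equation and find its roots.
Substitute y(n) = rⁿ and divide through by rⁿ⁻²: r² - 6r - 4 = 0
Discriminant: 6² + 4·4 = 52, not a perfect square, so by the quadratic formula r = (6 ± √52)/2.
General solution: y(n) = A·r₁ⁿ + B·r₂ⁿ where r₁,r₂ = (6 ± √52)/2

Characteristic: r² - 6r - 4 = 0, Roots: r = (6 ± √52)/2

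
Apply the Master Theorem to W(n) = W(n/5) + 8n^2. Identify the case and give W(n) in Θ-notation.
Master Theorem template: W(n) = a·W(n/b) + f(n).
Here: a=1, b=5, f(n)=8n^2
Compute log_b(a) = log_5(1) = 0.
f(n) = 8n^2 = Ω(n^(0+ε)) with ε = 2, and the regularity condition holds (a·f(n/b) = (a/b^2)·f(n) with a/b^2 = 5^-2 < 1). Case 3: W(n) = Θ(f(n)) = Θ(n^2).

Case 3: W(n) = Θ(n^2)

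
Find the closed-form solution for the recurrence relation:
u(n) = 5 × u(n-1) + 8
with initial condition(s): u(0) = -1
Recurrence: u(n) = 5 × u(n-1) + 8, initial: u(0) = -1.
Try u(n) = A·5ⁿ + C. Substituting: A·5ⁿ + C = 5(A·5ⁿ⁻¹ + C) + 8 = A·5ⁿ + 5C + 8, so C = 5C + 8, giving C = -2. Then u(0) = A - 2 = -1 gives A = 1.

u(n) = 5ⁿ - 2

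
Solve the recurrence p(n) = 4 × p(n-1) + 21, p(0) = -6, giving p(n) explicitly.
Recurrence: p(n) = 4 × p(n-1) + 21, initial: p(0) = -6.
Try p(n) = A·4ⁿ + C. Substituting: A·4ⁿ + C = 4(A·4ⁿ⁻¹ + C) + 21 = A·4ⁿ + 4C + 21, so C = 4C + 21, giving C = -7. Then p(0) = A - 7 = -6 gives A = 1.

p(n) = 4ⁿ - 7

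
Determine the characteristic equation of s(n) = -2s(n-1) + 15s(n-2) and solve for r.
Substitute s(n) = rⁿ and divide through by rⁿ⁻²: r² + 2r - 15 = 0
Factor: (r + 5)(r - 3) = 0, so r = -5, 3.
General solution: s(n) = A·(-5)ⁿ + B·3ⁿ

Characteristic: r² + 2r - 15 = 0, Roots: r = -5, 3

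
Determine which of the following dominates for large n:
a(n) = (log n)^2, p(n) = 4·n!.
Comparing growth rates:
Growth-rate hierarchy: log n ≺ any polynomial ≺ any exponential cⁿ (c>1) ≺ n! ≺ nⁿ.
factorial dominates polylogarithmic (log n)^2 asymptotically.

p(n) grows faster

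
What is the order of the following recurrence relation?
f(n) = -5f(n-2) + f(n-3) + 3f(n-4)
The order is the largest lag k for which f(n-k) appears. Here the deepest term is f(n-4), so the order is 4.

Order 4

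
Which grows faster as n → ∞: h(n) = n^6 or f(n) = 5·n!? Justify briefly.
Comparing growth rates:
Growth-rate hierarchy: log n ≺ any polynomial ≺ any exponential cⁿ (c>1) ≺ n! ≺ nⁿ.
factorial dominates polynomial degree 6 asymptotically.

f(n) grows faster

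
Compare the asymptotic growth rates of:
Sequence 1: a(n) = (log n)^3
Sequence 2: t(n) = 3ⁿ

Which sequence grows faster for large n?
Comparing growth rates:
Growth-rate hierarchy: log n ≺ any polynomial ≺ any exponential cⁿ (c>1) ≺ n! ≺ nⁿ.
exponential base 3 dominates polylogarithmic (log n)^3 asymptotically.

t(n) grows faster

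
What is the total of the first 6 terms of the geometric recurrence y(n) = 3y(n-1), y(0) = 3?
Computing the sequence terms: 3, 9, 27, 81, 243, 729
Adding these values together:

1092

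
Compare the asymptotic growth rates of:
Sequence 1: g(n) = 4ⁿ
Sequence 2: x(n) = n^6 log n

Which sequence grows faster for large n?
Comparing growth rates:
Growth-rate hierarchy: log n ≺ any polynomial ≺ any exponential cⁿ (c>1) ≺ n! ≺ nⁿ.
exponential base 4 dominates polynomial degree 6 (with log factor) asymptotically.

g(n) grows faster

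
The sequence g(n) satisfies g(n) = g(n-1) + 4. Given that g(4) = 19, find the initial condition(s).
g(4) = g(0) + 4·4, so g(0) = 19 - 16 = 3.

g(0) = 3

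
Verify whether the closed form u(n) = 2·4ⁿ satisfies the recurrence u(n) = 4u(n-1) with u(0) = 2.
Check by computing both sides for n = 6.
From the recurrence with u(0) = 2:
  u(0) = 2, u(1) = 8, u(2) = 32, u(3) = 128, u(4) = 512, u(5) = 2048, u(6) = 8192
  so the recurrence gives u(6) = 8192.
From the proposed closed form u(n) = 2·4ⁿ:
  u(6) = 8192.
Both sides give 8192 at n = 6, and the initial condition(s) match, so the closed form is consistent.

Yes, the closed form is correct.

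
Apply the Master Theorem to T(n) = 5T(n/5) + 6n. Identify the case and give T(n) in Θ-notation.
Master Theorem template: T(n) = a·T(n/b) + f(n).
Here: a=5, b=5, f(n)=6n
Compute log_b(a) = log_5(5) = 1.
f(n) = 6n = Θ(n). Case 2: T(n) = Θ(n log n).

Case 2: T(n) = Θ(n log n)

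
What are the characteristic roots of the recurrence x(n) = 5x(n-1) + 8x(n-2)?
Substitute x(n) = rⁿ and divide through by rⁿ⁻²: r² - 5r - 8 = 0
Discriminant: 5² + 4·8 = 57, not a perfect square, so by the quadratic formula r = (5 ± √57)/2.
General solution: x(n) = A·r₁ⁿ + B·r₂ⁿ where r₁,r₂ = (5 ± √57)/2

Characteristic: r² - 5r - 8 = 0, Roots: r = (5 ± √57)/2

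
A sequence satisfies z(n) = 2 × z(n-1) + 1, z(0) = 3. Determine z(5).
Computing step by step:
z(0) = 3
z(1) = 2 × 3 + 1 = 7
z(2) = 2 × 7 + 1 = 15
z(3) = 2 × 15 + 1 = 31
z(4) = 2 × 31 + 1 = 63
z(5) = 2 × 63 + 1 = 127

127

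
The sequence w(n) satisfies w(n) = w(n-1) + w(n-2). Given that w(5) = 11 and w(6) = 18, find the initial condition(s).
Work backwards using w(k) = w(k+2) - w(k+1):
w(4) = w(6) - w(5) = 18 - 11 = 7
w(3) = w(5) - w(4) = 11 - 7 = 4
w(2) = w(4) - w(3) = 7 - 4 = 3
w(1) = w(3) - w(2) = 4 - 3 = 1
w(0) = w(2) - w(1) = 3 - 1 = 2

w(0) = 2, w(1) = 1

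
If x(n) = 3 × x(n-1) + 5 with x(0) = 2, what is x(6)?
Computing step by step:
x(0) = 2
x(1) = 3 × 2 + 5 = 11
x(2) = 3 × 11 + 5 = 38
x(3) = 3 × 38 + 5 = 119
x(4) = 3 × 119 + 5 = 362
x(5) = 3 × 362 + 5 = 1091
x(6) = 3 × 1091 + 5 = 3278

3278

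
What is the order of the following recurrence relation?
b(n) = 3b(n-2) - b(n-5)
The order is the largest lag k for which b(n-k) appears. Here the deepest term is b(n-5), so the order is 5.

Order 5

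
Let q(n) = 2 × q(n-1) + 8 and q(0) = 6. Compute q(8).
Computing step by step:
q(0) = 6
q(1) = 2 × 6 + 8 = 20
q(2) = 2 × 20 + 8 = 48
q(3) = 2 × 48 + 8 = 104
q(4) = 2 × 104 + 8 = 216
q(5) = 2 × 216 + 8 = 440
q(6) = 2 × 440 + 8 = 888
q(7) = 2 × 888 + 8 = 1784
q(8) = 2 × 1784 + 8 = 3576

3576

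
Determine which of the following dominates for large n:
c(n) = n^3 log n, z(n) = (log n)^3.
Comparing growth rates:
Growth-rate hierarchy: log n ≺ any polynomial ≺ any exponential cⁿ (c>1) ≺ n! ≺ nⁿ.
polynomial degree 3 (with log factor) dominates polylogarithmic (log n)^3 asymptotically.

c(n) grows faster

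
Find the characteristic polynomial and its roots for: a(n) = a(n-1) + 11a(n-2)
Substitute a(n) = rⁿ and divide through by rⁿ⁻²: r² - r - 11 = 0
Discriminant: 1² + 4·11 = 45, not a perfect square, so by the quadratic formula r = (1 ± √45)/2.
General solution: a(n) = A·r₁ⁿ + B·r₂ⁿ where r₁,r₂ = (1 ± √45)/2

Characteristic: r² - r - 11 = 0, Roots: r = (1 ± √45)/2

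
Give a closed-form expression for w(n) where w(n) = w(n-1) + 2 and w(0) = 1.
Recurrence: w(n) = w(n-1) + 2, initial: w(0) = 1.
Each step adds 2, so w(n) = w(0) + 2n = 2n + 1.

w(n) = 2n + 1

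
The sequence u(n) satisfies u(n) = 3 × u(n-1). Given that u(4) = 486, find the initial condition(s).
In general u(n) = 3ⁿ · u(0). At n = 4: u(0) = u(4) / 3^4 = 486 / 81 = 6.

u(0) = 6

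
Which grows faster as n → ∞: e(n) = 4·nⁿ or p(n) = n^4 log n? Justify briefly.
Comparing growth rates:
Growth-rate hierarchy: log n ≺ any polynomial ≺ any exponential cⁿ (c>1) ≺ n! ≺ nⁿ.
super-exponential nⁿ dominates polynomial degree 4 (with log factor) asymptotically.

e(n) grows faster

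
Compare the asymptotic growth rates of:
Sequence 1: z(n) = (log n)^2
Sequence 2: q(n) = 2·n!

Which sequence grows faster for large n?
Comparing growth rates:
Growth-rate hierarchy: log n ≺ any polynomial ≺ any exponential cⁿ (c>1) ≺ n! ≺ nⁿ.
factorial dominates polylogarithmic (log n)^2 asymptotically.

q(n) grows faster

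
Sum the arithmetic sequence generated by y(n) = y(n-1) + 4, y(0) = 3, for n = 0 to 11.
Computing the sequence terms: 3, 7, 11, 15, 19, 23, 27, 31, 35, 39, 43, 47
Adding these values together:

300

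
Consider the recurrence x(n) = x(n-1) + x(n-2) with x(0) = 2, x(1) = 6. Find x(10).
Computing the sequence terms:
2, 6, 8, 14, 22, 36, 58, 94, 152, 246, 398

398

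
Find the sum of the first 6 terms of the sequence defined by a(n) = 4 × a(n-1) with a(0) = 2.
Computing the sequence terms: 2, 8, 32, 128, 512, 2048
Adding these values together:

2730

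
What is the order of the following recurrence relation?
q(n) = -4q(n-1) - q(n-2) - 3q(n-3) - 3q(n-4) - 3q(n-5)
The order is the largest lag k for which q(n-k) appears. Here the deepest term is q(n-5), so the order is 5.

Order 5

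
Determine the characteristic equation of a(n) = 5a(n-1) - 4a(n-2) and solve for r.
Substitute a(n) = rⁿ and divide through by rⁿ⁻²: r² - 5r + 4 = 0
Factor: (r - 1)(r - 4) = 0, so r = 1, 4.
General solution: a(n) = A·1ⁿ + B·4ⁿ

Characteristic: r² - 5r + 4 = 0, Roots: r = 1, 4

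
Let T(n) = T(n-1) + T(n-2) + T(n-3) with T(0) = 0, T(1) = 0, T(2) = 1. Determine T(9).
Computing the sequence terms:
0, 0, 1, 1, 2, 4, 7, 13, 24, 44

44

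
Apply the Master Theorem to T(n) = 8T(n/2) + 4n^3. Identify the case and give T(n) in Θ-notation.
Master Theorem template: T(n) = a·T(n/b) + f(n).
Here: a=8, b=2, f(n)=4n^3
Compute log_b(a) = log_2(8) = 3.
f(n) = 4n^3 = Θ(n^3). Case 2: T(n) = Θ(n^3 log n).

Case 2: T(n) = Θ(n^3 log n)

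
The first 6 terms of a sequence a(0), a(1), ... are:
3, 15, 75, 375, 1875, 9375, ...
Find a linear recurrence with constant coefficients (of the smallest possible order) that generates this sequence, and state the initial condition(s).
Look for the lowest-order linear relation among consecutive terms.
Observation: each term is 5× the previous.
Check at n=2: 5·15 = 75. ✓

a(n) = 5 × a(n-1), a(0) = 3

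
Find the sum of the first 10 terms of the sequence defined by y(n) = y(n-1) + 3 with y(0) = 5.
Computing the sequence terms: 5, 8, 11, 14, 17, 20, 23, 26, 29, 32
Adding these values together:

185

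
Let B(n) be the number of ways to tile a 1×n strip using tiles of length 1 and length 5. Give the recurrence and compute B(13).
Condition on the last tile: it has length 1 (leaving a 1×(n-1) strip) or length 5 (leaving a 1×(n-5) strip), so B(n) = B(n-1) + B(n-5) (order-5 linear recurrence).
For 0 ≤ i < 5 only unit tiles fit, so B(i) = 1.
Iterating the recurrence: B(5) = 2, B(6) = 3, B(7) = 4, B(8) = 5, B(9) = 6, B(10) = 8, B(11) = 11, B(12) = 15, B(13) = 20.

B(n) = B(n-1) + B(n-5), with B(i) = 1 for 0 ≤ i < 5; B(13) = 20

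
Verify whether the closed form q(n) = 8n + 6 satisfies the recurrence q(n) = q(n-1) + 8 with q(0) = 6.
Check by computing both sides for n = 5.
From the recurrence with q(0) = 6:
  q(0) = 6, q(1) = 14, q(2) = 22, q(3) = 30, q(4) = 38, q(5) = 46
  so the recurrence gives q(5) = 46.
From the proposed closed form q(n) = 8n + 6:
  q(5) = 46.
Both sides give 46 at n = 5, and the initial condition(s) match, so the closed form is consistent.

Yes, the closed form is correct.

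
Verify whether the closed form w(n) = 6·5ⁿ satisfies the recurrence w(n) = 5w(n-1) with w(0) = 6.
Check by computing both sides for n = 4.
From the recurrence with w(0) = 6:
  w(0) = 6, w(1) = 30, w(2) = 150, w(3) = 750, w(4) = 3750
  so the recurrence gives w(4) = 3750.
From the proposed closed form w(n) = 6·5ⁿ:
  w(4) = 3750.
Both sides give 3750 at n = 4, and the initial condition(s) match, so the closed form is consistent.

Yes, the closed form is correct.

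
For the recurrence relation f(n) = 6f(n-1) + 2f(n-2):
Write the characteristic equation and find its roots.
Substitute f(n) = rⁿ and divide through by rⁿ⁻²: r² - 6r - 2 = 0
Discriminant: 6² + 4·2 = 44, not a perfect square, so by the quadratic formula r = (6 ± √44)/2.
General solution: f(n) = A·r₁ⁿ + B·r₂ⁿ where r₁,r₂ = (6 ± √44)/2

Characteristic: r² - 6r - 2 = 0, Roots: r = (6 ± √44)/2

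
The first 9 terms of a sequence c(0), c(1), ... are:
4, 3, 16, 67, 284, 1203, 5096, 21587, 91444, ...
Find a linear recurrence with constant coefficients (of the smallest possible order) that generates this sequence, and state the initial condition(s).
Look for the lowest-order linear relation among consecutive terms.
Observation: c(n) - 4·c(n-1) - (1)·c(n-2) = 0 holds for the shown terms, and no order-1 relation c(n) = α·c(n-1) + β fits.
Check at n=3: 4·16 + (1)·3 = 67. ✓

c(n) = 4c(n-1) + c(n-2), c(0) = 4, c(1) = 3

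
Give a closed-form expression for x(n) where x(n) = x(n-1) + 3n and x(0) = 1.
Recurrence: x(n) = x(n-1) + 3n, initial: x(0) = 1.
Telescoping: x(n) = x(0) + 3·Σᵢ₌₁ⁿ i = 1 + 3·n(n+1)/2.

x(n) = 3·n(n+1)/2 + 1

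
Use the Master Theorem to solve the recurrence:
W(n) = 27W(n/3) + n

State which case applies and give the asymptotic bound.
Master Theorem template: W(n) = a·W(n/b) + f(n).
Here: a=27, b=3, f(n)=n
Compute log_b(a) = log_3(27) = 3.
f(n) = n = O(n^(3-ε)) with ε = 2. Case 1: W(n) = Θ(n^log_b(a)) = Θ(n^3).

Case 1: W(n) = Θ(n^3)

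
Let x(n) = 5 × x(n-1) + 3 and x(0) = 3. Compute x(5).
Computing step by step:
x(0) = 3
x(1) = 5 × 3 + 3 = 18
x(2) = 5 × 18 + 3 = 93
x(3) = 5 × 93 + 3 = 468
x(4) = 5 × 468 + 3 = 2343
x(5) = 5 × 2343 + 3 = 11718

11718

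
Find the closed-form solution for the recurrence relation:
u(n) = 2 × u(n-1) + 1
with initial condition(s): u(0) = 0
Recurrence: u(n) = 2 × u(n-1) + 1, initial: u(0) = 0.
Try u(n) = A·2ⁿ + C. Substituting: A·2ⁿ + C = 2(A·2ⁿ⁻¹ + C) + 1 = A·2ⁿ + 2C + 1, so C = 2C + 1, giving C = -1. Then u(0) = A - 1 = 0 gives A = 1.

u(n) = 2ⁿ - 1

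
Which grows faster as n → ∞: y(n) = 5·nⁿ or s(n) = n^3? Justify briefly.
Comparing growth rates:
Growth-rate hierarchy: log n ≺ any polynomial ≺ any exponential cⁿ (c>1) ≺ n! ≺ nⁿ.
super-exponential nⁿ dominates polynomial degree 3 asymptotically.

y(n) grows faster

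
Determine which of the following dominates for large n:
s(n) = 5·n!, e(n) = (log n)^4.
Comparing growth rates:
Growth-rate hierarchy: log n ≺ any polynomial ≺ any exponential cⁿ (c>1) ≺ n! ≺ nⁿ.
factorial dominates polylogarithmic (log n)^4 asymptotically.

s(n) grows faster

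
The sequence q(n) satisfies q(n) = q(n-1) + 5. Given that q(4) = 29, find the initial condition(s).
q(4) = q(0) + 4·5, so q(0) = 29 - 20 = 9.

q(0) = 9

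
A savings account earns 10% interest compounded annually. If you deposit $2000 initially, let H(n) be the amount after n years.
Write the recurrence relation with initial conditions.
Each year the balance grows by 10%, i.e. is multiplied by 1 + 10/100 = 1.1, so H(n) = 1.1 × H(n-1). The initial deposit gives H(0) = 2000.
Unrolling gives the closed form H(n) = 2000 × (1.1)ⁿ.

H(n) = 1.1 × H(n-1), H(0) = 2000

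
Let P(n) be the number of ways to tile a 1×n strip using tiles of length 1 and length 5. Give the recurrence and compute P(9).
Condition on the last tile: it has length 1 (leaving a 1×(n-1) strip) or length 5 (leaving a 1×(n-5) strip), so P(n) = P(n-1) + P(n-5) (order-5 linear recurrence).
For 0 ≤ i < 5 only unit tiles fit, so P(i) = 1.
Iterating the recurrence: P(5) = 2, P(6) = 3, P(7) = 4, P(8) = 5, P(9) = 6.

P(n) = P(n-1) + P(n-5), with P(i) = 1 for 0 ≤ i < 5; P(9) = 6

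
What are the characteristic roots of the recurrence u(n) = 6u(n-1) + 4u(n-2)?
Substitute u(n) = rⁿ and divide through by rⁿ⁻²: r² - 6r - 4 = 0
Discriminant: 6² + 4·4 = 52, not a perfect square, so by the quadratic formula r = (6 ± √52)/2.
General solution: u(n) = A·r₁ⁿ + B·r₂ⁿ where r₁,r₂ = (6 ± √52)/2

Characteristic: r² - 6r - 4 = 0, Roots: r = (6 ± √52)/2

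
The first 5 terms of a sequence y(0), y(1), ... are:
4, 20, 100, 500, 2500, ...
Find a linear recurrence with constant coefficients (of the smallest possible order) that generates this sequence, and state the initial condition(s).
Look for the lowest-order linear relation among consecutive terms.
Observation: each term is 5× the previous.
Check at n=2: 5·20 = 100. ✓

y(n) = 5 × y(n-1), y(0) = 4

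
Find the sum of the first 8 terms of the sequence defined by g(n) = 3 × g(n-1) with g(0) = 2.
Computing the sequence terms: 2, 6, 18, 54, 162, 486, 1458, 4374
Adding these values together:

6560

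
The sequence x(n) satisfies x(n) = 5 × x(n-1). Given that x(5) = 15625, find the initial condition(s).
In general x(n) = 5ⁿ · x(0). At n = 5: x(0) = x(5) / 5^5 = 15625 / 3125 = 5.

x(0) = 5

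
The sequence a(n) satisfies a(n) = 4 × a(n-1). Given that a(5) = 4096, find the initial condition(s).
In general a(n) = 4ⁿ · a(0). At n = 5: a(0) = a(5) / 4^5 = 4096 / 1024 = 4.

a(0) = 4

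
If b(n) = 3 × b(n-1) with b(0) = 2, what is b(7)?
Computing step by step:
b(0) = 2
b(1) = 3 × 2 = 6
b(2) = 3 × 6 = 18
b(3) = 3 × 18 = 54
b(4) = 3 × 54 = 162
b(5) = 3 × 162 = 486
b(6) = 3 × 486 = 1458
b(7) = 3 × 1458 = 4374

4374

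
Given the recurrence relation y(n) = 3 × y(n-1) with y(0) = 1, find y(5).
Computing step by step:
y(0) = 1
y(1) = 3 × 1 = 3
y(2) = 3 × 3 = 9
y(3) = 3 × 9 = 27
y(4) = 3 × 27 = 81
y(5) = 3 × 81 = 243

243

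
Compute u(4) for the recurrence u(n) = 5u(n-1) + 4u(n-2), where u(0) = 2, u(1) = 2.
Computing the sequence terms:
2, 2, 18, 98, 562

562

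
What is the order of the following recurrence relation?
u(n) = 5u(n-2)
The order is the largest lag k for which u(n-k) appears. Here the deepest term is u(n-2), so the order is 2.

Order 2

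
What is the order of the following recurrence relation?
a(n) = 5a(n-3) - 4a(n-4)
The order is the largest lag k for which a(n-k) appears. Here the deepest term is a(n-4), so the order is 4.

Order 4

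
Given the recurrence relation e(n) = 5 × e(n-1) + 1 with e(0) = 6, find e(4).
Computing step by step:
e(0) = 6
e(1) = 5 × 6 + 1 = 31
e(2) = 5 × 31 + 1 = 156
e(3) = 5 × 156 + 1 = 781
e(4) = 5 × 781 + 1 = 3906

3906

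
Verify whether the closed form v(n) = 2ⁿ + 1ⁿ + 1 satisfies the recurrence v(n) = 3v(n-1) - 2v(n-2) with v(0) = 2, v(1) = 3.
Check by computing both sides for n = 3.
From the recurrence with v(0) = 2, v(1) = 3:
  v(0) = 2, v(1) = 3, v(2) = 5, v(3) = 9
  so the recurrence gives v(3) = 9.
From the proposed closed form v(n) = 2ⁿ + 1ⁿ + 1:
  v(3) = 10.
The recurrence gives 9 but the closed form gives 10, so the closed form does not satisfy the recurrence.

No, the closed form is incorrect.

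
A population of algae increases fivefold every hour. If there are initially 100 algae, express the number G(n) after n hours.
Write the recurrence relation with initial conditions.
Each hour multiplies the count by 5, so the count after n hours depends only on the count after n-1 hours: G(n) = 5 × G(n-1). The starting count gives G(0) = 100.
Unrolling n times gives the closed form G(n) = 100 × 5ⁿ.

G(n) = 5 × G(n-1), G(0) = 100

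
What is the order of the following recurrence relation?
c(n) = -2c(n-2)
The order is the largest lag k for which c(n-k) appears. Here the deepest term is c(n-2), so the order is 2.

Order 2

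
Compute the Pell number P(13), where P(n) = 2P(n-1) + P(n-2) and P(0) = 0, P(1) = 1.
Computing the sequence terms:
0, 1, 2, 5, 12, 29, 70, 169, 408, 985, 2378, 5741, 13860, 33461

33461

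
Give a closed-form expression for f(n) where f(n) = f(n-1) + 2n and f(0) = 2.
Recurrence: f(n) = f(n-1) + 2n, initial: f(0) = 2.
Telescoping: f(n) = f(0) + 2·Σᵢ₌₁ⁿ i = 2 + 2·n(n+1)/2.

f(n) = 2·n(n+1)/2 + 2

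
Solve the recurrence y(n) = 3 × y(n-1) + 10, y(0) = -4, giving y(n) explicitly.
Recurrence: y(n) = 3 × y(n-1) + 10, initial: y(0) = -4.
Try y(n) = A·3ⁿ + C. Substituting: A·3ⁿ + C = 3(A·3ⁿ⁻¹ + C) + 10 = A·3ⁿ + 3C + 10, so C = 3C + 10, giving C = -5. Then y(0) = A - 5 = -4 gives A = 1.

y(n) = 3ⁿ - 5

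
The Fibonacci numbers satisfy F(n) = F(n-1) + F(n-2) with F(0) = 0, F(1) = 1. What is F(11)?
Computing the sequence terms:
0, 1, 1, 2, 3, 5, 8, 13, 21, 34, 55, 89

89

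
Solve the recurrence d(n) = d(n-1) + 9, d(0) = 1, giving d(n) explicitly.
Recurrence: d(n) = d(n-1) + 9, initial: d(0) = 1.
Each step adds 9, so d(n) = d(0) + 9n = 9n + 1.

d(n) = 9n + 1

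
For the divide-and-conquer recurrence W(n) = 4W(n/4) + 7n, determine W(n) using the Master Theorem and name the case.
Master Theorem template: W(n) = a·W(n/b) + f(n).
Here: a=4, b=4, f(n)=7n
Compute log_b(a) = log_4(4) = 1.
f(n) = 7n = Θ(n). Case 2: W(n) = Θ(n log n).

Case 2: W(n) = Θ(n log n)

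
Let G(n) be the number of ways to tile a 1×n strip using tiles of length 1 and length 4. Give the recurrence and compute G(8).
Condition on the last tile: it has length 1 (leaving a 1×(n-1) strip) or length 4 (leaving a 1×(n-4) strip), so G(n) = G(n-1) + G(n-4) (order-4 linear recurrence).
For 0 ≤ i < 4 only unit tiles fit, so G(i) = 1.
Iterating the recurrence: G(4) = 2, G(5) = 3, G(6) = 4, G(7) = 5, G(8) = 7.

G(n) = G(n-1) + G(n-4), with G(i) = 1 for 0 ≤ i < 4; G(8) = 7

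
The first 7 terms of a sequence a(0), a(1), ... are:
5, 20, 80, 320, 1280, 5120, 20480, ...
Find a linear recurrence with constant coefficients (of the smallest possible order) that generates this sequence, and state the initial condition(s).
Look for the lowest-order linear relation among consecutive terms.
Observation: each term is 4× the previous.
Check at n=2: 4·20 = 80. ✓

a(n) = 4 × a(n-1), a(0) = 5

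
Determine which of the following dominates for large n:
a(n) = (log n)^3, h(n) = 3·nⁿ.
Comparing growth rates:
Growth-rate hierarchy: log n ≺ any polynomial ≺ any exponential cⁿ (c>1) ≺ n! ≺ nⁿ.
super-exponential nⁿ dominates polylogarithmic (log n)^3 asymptotically.

h(n) grows faster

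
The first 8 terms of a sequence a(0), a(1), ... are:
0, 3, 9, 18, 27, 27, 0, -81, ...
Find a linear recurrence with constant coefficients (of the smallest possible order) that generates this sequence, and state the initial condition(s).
Look for the lowest-order linear relation among consecutive terms.
Observation: a(n) - 3·a(n-1) - (-3)·a(n-2) = 0 holds for the shown terms, and no order-1 relation a(n) = α·a(n-1) + β fits.
Check at n=3: 3·9 + (-3)·3 = 18. ✓

a(n) = 3a(n-1) - 3a(n-2), a(0) = 0, a(1) = 3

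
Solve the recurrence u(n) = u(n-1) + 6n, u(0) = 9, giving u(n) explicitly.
Recurrence: u(n) = u(n-1) + 6n, initial: u(0) = 9.
Telescoping: u(n) = u(0) + 6·Σᵢ₌₁ⁿ i = 9 + 6·n(n+1)/2.

u(n) = 6·n(n+1)/2 + 9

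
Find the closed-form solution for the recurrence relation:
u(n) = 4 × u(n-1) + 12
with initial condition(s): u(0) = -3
Recurrence: u(n) = 4 × u(n-1) + 12, initial: u(0) = -3.
Try u(n) = A·4ⁿ + C. Substituting: A·4ⁿ + C = 4(A·4ⁿ⁻¹ + C) + 12 = A·4ⁿ + 4C + 12, so C = 4C + 12, giving C = -4. Then u(0) = A - 4 = -3 gives A = 1.

u(n) = 4ⁿ - 4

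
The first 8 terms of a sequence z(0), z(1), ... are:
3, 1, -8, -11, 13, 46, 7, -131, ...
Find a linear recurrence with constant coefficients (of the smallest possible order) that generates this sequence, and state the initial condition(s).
Look for the lowest-order linear relation among consecutive terms.
Observation: z(n) - 1·z(n-1) - (-3)·z(n-2) = 0 holds for the shown terms, and no order-1 relation z(n) = α·z(n-1) + β fits.
Check at n=3: 1·-8 + (-3)·1 = -11. ✓

z(n) = z(n-1) - 3z(n-2), z(0) = 3, z(1) = 1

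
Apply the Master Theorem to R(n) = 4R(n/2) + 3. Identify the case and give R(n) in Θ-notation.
Master Theorem template: R(n) = a·R(n/b) + f(n).
Here: a=4, b=2, f(n)=3
Compute log_b(a) = log_2(4) = 2.
f(n) = 3 = O(n^(2-ε)) with ε = 2. Case 1: R(n) = Θ(n^log_b(a)) = Θ(n^2).

Case 1: R(n) = Θ(n^2)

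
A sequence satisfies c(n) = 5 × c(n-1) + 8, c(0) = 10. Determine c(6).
Computing step by step:
c(0) = 10
c(1) = 5 × 10 + 8 = 58
c(2) = 5 × 58 + 8 = 298
c(3) = 5 × 298 + 8 = 1498
c(4) = 5 × 1498 + 8 = 7498
c(5) = 5 × 7498 + 8 = 37498
c(6) = 5 × 37498 + 8 = 187498

187498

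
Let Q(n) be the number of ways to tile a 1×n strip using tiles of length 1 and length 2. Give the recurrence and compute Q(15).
Condition on the last tile: it has length 1 (leaving a 1×(n-1) strip) or length 2 (leaving a 1×(n-2) strip), so Q(n) = Q(n-1) + Q(n-2) (order-2 linear recurrence).
For 0 ≤ i < 2 only unit tiles fit, so Q(i) = 1.
Iterating the recurrence: Q(2) = 2, Q(3) = 3, Q(4) = 5, Q(5) = 8, Q(6) = 13, Q(7) = 21, Q(8) = 34, Q(9) = 55, Q(10) = 89, Q(11) = 144, Q(12) = 233, Q(13) = 377, Q(14) = 610, Q(15) = 987.

Q(n) = Q(n-1) + Q(n-2), with Q(i) = 1 for 0 ≤ i < 2; Q(15) = 987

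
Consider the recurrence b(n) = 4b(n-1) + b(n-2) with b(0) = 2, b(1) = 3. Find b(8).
Computing the sequence terms:
2, 3, 14, 59, 250, 1059, 4486, 19003, 80498

80498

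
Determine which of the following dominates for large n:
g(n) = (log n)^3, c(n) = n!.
Comparing growth rates:
Growth-rate hierarchy: log n ≺ any polynomial ≺ any exponential cⁿ (c>1) ≺ n! ≺ nⁿ.
factorial dominates polylogarithmic (log n)^3 asymptotically.

c(n) grows faster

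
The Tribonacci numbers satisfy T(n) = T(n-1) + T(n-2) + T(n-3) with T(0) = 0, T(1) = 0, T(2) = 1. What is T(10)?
Computing the sequence terms:
0, 0, 1, 1, 2, 4, 7, 13, 24, 44, 81

81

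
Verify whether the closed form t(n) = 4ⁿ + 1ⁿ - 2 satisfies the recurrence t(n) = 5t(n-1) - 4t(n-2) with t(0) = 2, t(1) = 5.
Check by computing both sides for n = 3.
From the recurrence with t(0) = 2, t(1) = 5:
  t(0) = 2, t(1) = 5, t(2) = 17, t(3) = 65
  so the recurrence gives t(3) = 65.
From the proposed closed form t(n) = 4ⁿ + 1ⁿ - 2:
  t(3) = 63.
The recurrence gives 65 but the closed form gives 63, so the closed form does not satisfy the recurrence.

No, the closed form is incorrect.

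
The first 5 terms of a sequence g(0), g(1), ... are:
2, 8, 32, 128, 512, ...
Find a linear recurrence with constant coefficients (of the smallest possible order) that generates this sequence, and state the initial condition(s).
Look for the lowest-order linear relation among consecutive terms.
Observation: each term is 4× the previous.
Check at n=2: 4·8 = 32. ✓

g(n) = 4 × g(n-1), g(0) = 2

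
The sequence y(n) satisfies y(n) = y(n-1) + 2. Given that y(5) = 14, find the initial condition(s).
y(5) = y(0) + 5·2, so y(0) = 14 - 10 = 4.

y(0) = 4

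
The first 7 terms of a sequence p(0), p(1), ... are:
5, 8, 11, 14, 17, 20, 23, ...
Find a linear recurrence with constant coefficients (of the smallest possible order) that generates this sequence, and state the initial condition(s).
Look for the lowest-order linear relation among consecutive terms.
Observation: consecutive differences are constant (= 3).
Check at n=2: 1·8 + 3 = 11. ✓

p(n) = p(n-1) + 3, p(0) = 5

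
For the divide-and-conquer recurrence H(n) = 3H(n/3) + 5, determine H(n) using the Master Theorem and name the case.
Master Theorem template: H(n) = a·H(n/b) + f(n).
Here: a=3, b=3, f(n)=5
Compute log_b(a) = log_3(3) = 1.
f(n) = 5 = O(n^(1-ε)) with ε = 1. Case 1: H(n) = Θ(n^log_b(a)) = Θ(n).

Case 1: H(n) = Θ(n)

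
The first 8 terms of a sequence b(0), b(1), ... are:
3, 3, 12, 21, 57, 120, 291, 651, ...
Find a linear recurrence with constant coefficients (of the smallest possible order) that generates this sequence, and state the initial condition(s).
Look for the lowest-order linear relation among consecutive terms.
Observation: b(n) - 1·b(n-1) - (3)·b(n-2) = 0 holds for the shown terms, and no order-1 relation b(n) = α·b(n-1) + β fits.
Check at n=3: 1·12 + (3)·3 = 21. ✓

b(n) = b(n-1) + 3b(n-2), b(0) = 3, b(1) = 3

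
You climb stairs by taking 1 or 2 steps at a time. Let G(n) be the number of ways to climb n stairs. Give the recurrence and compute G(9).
Condition on the size of the last step (1 to 2): before it there were n-1, …, n-2 stairs climbed, and these cases are disjoint, so G(n) = G(n-1) + G(n-2) (Fibonacci-type sequence).
Initial conditions by direct count (compositions of i into parts ≤ 2): G(1) = 1; G(2) = 2.
Iterating the recurrence: G(3) = 3, G(4) = 5, G(5) = 8, G(6) = 13, G(7) = 21, G(8) = 34, G(9) = 55.

G(n) = G(n-1) + G(n-2), G(1) = 1, G(2) = 2; G(9) = 55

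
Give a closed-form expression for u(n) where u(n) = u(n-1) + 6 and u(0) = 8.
Recurrence: u(n) = u(n-1) + 6, initial: u(0) = 8.
Each step adds 6, so u(n) = u(0) + 6n = 6n + 8.

u(n) = 6n + 8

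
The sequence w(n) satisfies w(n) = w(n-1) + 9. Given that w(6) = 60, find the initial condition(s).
w(6) = w(0) + 6·9, so w(0) = 60 - 54 = 6.

w(0) = 6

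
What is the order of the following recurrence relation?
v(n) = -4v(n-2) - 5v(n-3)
The order is the largest lag k for which v(n-k) appears. Here the deepest term is v(n-3), so the order is 3.

Order 3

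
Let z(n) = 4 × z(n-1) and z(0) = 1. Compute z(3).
Computing step by step:
z(0) = 1
z(1) = 4 × 1 = 4
z(2) = 4 × 4 = 16
z(3) = 4 × 16 = 64

64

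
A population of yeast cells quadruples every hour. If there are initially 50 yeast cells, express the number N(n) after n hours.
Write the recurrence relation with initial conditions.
Each hour multiplies the count by 4, so the count after n hours depends only on the count after n-1 hours: N(n) = 4 × N(n-1). The starting count gives N(0) = 50.
Unrolling n times gives the closed form N(n) = 50 × 4ⁿ.

N(n) = 4 × N(n-1), N(0) = 50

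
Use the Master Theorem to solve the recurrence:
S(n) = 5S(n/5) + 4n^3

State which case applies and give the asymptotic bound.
Master Theorem template: S(n) = a·S(n/b) + f(n).
Here: a=5, b=5, f(n)=4n^3
Compute log_b(a) = log_5(5) = 1.
f(n) = 4n^3 = Ω(n^(1+ε)) with ε = 2, and the regularity condition holds (a·f(n/b) = (a/b^3)·f(n) with a/b^3 = 5^-2 < 1). Case 3: S(n) = Θ(f(n)) = Θ(n^3).

Case 3: S(n) = Θ(n^3)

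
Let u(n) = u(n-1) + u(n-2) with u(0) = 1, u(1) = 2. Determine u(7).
Computing the sequence terms:
1, 2, 3, 5, 8, 13, 21, 34

34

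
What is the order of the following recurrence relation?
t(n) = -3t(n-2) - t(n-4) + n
The order is the largest lag k for which t(n-k) appears. Here the deepest term is t(n-4) (the n term is non-homogeneous and does not affect the order), so the order is 4.

Order 4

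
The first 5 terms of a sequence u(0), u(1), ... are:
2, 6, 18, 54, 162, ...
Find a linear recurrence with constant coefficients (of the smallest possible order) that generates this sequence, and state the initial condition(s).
Look for the lowest-order linear relation among consecutive terms.
Observation: each term is 3× the previous.
Check at n=2: 3·6 = 18. ✓

u(n) = 3 × u(n-1), u(0) = 2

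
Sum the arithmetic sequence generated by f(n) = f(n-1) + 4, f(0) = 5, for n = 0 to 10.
Computing the sequence terms: 5, 9, 13, 17, 21, 25, 29, 33, 37, 41, 45
Adding these values together:

275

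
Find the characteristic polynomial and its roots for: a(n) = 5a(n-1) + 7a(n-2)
Substitute a(n) = rⁿ and divide through by rⁿ⁻²: r² - 5r - 7 = 0
Discriminant: 5² + 4·7 = 53, not a perfect square, so by the quadratic formula r = (5 ± √53)/2.
General solution: a(n) = A·r₁ⁿ + B·r₂ⁿ where r₁,r₂ = (5 ± √53)/2

Characteristic: r² - 5r - 7 = 0, Roots: r = (5 ± √53)/2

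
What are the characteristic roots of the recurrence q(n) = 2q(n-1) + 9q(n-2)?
Substitute q(n) = rⁿ and divide through by rⁿ⁻²: r² - 2r - 9 = 0
Discriminant: 2² + 4·9 = 40, not a perfect square, so by the quadratic formula r = (2 ± √40)/2.
General solution: q(n) = A·r₁ⁿ + B·r₂ⁿ where r₁,r₂ = (2 ± √40)/2

Characteristic: r² - 2r - 9 = 0, Roots: r = (2 ± √40)/2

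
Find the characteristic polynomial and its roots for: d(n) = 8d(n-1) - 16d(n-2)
Substitute d(n) = rⁿ and divide through by rⁿ⁻²: r² - 8r + 16 = 0
Factor: (r - 4)² = 0, so r = 4 (double root).
General solution: d(n) = (A + Bn)·4ⁿ

Characteristic: r² - 8r + 16 = 0, Roots: r = 4 (double root)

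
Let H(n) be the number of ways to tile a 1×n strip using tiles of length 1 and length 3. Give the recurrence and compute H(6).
Condition on the last tile: it has length 1 (leaving a 1×(n-1) strip) or length 3 (leaving a 1×(n-3) strip), so H(n) = H(n-1) + H(n-3) (order-3 linear recurrence).
For 0 ≤ i < 3 only unit tiles fit, so H(i) = 1.
Iterating the recurrence: H(3) = 2, H(4) = 3, H(5) = 4, H(6) = 6.

H(n) = H(n-1) + H(n-3), with H(i) = 1 for 0 ≤ i < 3; H(6) = 6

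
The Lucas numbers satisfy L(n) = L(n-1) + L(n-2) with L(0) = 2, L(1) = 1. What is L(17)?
Computing the sequence terms:
2, 1, 3, 4, 7, 11, 18, 29, 47, 76, 123, 199, 322, 521, 843, 1364, 2207, 3571

3571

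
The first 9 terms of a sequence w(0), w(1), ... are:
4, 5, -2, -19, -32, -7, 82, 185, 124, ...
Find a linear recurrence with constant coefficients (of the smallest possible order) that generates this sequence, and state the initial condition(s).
Look for the lowest-order linear relation among consecutive terms.
Observation: w(n) - 2·w(n-1) - (-3)·w(n-2) = 0 holds for the shown terms, and no order-1 relation w(n) = α·w(n-1) + β fits.
Check at n=3: 2·-2 + (-3)·5 = -19. ✓

w(n) = 2w(n-1) - 3w(n-2), w(0) = 4, w(1) = 5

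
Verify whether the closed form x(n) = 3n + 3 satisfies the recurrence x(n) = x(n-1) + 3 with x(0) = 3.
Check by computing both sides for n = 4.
From the recurrence with x(0) = 3:
  x(0) = 3, x(1) = 6, x(2) = 9, x(3) = 12, x(4) = 15
  so the recurrence gives x(4) = 15.
From the proposed closed form x(n) = 3n + 3:
  x(4) = 15.
Both sides give 15 at n = 4, and the initial condition(s) match, so the closed form is consistent.

Yes, the closed form is correct.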